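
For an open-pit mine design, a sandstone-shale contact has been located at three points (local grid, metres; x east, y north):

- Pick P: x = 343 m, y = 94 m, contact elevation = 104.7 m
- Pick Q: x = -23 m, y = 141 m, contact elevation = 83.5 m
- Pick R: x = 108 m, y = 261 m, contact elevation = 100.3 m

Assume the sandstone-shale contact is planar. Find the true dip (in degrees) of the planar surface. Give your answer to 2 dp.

5.41°

Two edge vectors: Pick P→Pick Q = (-366, 47, -21.2), Pick P→Pick R = (-235, 167, -4.4).
Normal n = (Pick P→Pick Q) × (Pick P→Pick R) = (3333.6, 3371.6, -50077).
So ∂z/∂x = −n_x/n_z = 0.06657 and ∂z/∂y = −n_y/n_z = 0.06733.
Gradient magnitude |∇z| = √(a² + b²) = √(0.00443 + 0.00453) = 0.09468.
True dip = arctan(0.09468) = 5.41°, dipping toward SW (azimuth ≈ 225°).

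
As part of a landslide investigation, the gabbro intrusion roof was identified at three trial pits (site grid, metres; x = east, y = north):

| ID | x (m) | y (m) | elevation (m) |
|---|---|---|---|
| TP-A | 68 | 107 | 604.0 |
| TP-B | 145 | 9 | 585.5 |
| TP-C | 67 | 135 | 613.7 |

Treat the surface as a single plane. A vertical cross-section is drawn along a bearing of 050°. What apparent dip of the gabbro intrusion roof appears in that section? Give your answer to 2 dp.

Two edge vectors: TP-A→TP-B = (77, -98, -18.5), TP-A→TP-C = (-1, 28, 9.7).
Normal n = (TP-A→TP-B) × (TP-A→TP-C) = (-432.6, -728.4, 2058).
So ∂z/∂x = −n_x/n_z = 0.21020 and ∂z/∂y = −n_y/n_z = 0.35394.
Unit vector along 050° is (sin 50°, cos 50°) = (0.7660, 0.6428).
Slope in that direction = a·(0.7660) + b·(0.6428) = 0.38853.
Apparent dip = arctan|0.38853| = 21.23° (true dip is 22.4°, so apparent ≤ true as expected).

21.23°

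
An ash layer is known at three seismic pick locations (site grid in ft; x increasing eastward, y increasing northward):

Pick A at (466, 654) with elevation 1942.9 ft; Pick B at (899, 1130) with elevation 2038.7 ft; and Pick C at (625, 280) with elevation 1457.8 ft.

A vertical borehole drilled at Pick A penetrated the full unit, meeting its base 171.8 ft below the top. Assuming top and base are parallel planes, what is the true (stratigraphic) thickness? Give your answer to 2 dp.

107.11 ft

Let the plane be z = a·x + b·y + c.
Pick B−Pick A: 433a + 476b = 95.8;  Pick C−Pick A: 159a − 374b = −485.1.
Solving gives a = −0.82095, b = 0.94805.
|∇z| = √(a²+b²) = 1.25409, so dip δ = arctan(1.25409) = 51.43°.
True thickness = vertical thickness × cos δ = 171.8 × cos 51.43° = 107.11 ft.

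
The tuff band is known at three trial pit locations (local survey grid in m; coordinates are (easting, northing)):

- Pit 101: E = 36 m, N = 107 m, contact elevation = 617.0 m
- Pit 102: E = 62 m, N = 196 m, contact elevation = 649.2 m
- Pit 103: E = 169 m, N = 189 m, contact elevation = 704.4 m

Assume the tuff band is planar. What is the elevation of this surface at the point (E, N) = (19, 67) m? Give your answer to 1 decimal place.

599.7 m

Two edge vectors: Pit 101→Pit 102 = (26, 89, 32.2), Pit 101→Pit 103 = (133, 82, 87.4).
Normal n = (Pit 101→Pit 102) × (Pit 101→Pit 103) = (5138.2, 2010.2, -9705).
So ∂z/∂E = −n_x/n_z = 0.52944 and ∂z/∂N = −n_y/n_z = 0.20713.
Intercept c from Pit 101: 617 − 19.06 − 22.16 = 575.78.
At (19, 67): z = 10.1 + 13.9 + 575.78 = 599.7 m.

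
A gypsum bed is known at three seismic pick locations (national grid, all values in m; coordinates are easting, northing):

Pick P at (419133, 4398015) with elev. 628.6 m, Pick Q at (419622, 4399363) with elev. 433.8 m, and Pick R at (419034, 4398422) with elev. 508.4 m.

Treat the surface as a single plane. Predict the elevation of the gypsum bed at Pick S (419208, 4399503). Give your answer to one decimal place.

297.9 m

Let the plane be z = a·easting + b·northing + c.
Pick Q−Pick P: 489a + 1348b = −194.8;  Pick R−Pick P: −99a + 407b = −120.2.
Solving gives a = 0.248878863, b = −0.234793594.
Then c = 628.6 − a·419133 − b·4398015 = 928941.00.
At (419208, 4399503): z = 104332.0 − 1032975.1 + 928941.00 = 297.9 m.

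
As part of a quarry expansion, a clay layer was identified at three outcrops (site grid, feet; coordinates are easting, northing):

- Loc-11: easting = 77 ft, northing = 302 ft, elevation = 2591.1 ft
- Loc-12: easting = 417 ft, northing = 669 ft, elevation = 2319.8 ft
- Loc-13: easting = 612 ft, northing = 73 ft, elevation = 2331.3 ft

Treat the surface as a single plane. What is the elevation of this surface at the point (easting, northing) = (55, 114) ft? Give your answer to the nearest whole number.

2643 ft

Two edge vectors: Loc-11→Loc-12 = (340, 367, -271.3), Loc-11→Loc-13 = (535, -229, -259.8).
Normal n = (Loc-11→Loc-12) × (Loc-11→Loc-13) = (-157474.3, -56813.5, -274205).
So ∂z/∂easting = −n_x/n_z = −0.57429 and ∂z/∂northing = −n_y/n_z = −0.20719.
Intercept c from Loc-11: 2591.1 + 44.22 + 62.57 = 2697.89.
At (55, 114): z = −31.6 − 23.6 + 2697.89 = 2642.7 ft.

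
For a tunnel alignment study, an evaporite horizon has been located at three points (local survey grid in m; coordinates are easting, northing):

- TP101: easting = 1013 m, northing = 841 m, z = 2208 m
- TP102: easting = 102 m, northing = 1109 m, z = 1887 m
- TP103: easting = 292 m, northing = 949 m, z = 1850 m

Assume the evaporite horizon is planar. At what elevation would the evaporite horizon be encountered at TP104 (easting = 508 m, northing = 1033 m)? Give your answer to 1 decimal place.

Let the plane be z = a·easting + b·northing + c.
TP102−TP101: −911a + 268b = −321;  TP103−TP101: −721a + 108b = −358.
Solving gives a = 0.646099, b = 0.998492.
Then c = 2208 − a·1013 − b·841 = 713.77.
At (508, 1033): z = 328.2 + 1031.4 + 713.77 = 2073.4 m.

2073.4 m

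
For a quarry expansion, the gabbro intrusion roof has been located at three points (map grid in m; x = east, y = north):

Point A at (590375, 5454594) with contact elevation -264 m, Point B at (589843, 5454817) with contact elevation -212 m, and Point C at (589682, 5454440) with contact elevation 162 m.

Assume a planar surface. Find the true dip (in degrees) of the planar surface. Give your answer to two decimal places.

42.50°

Two edge vectors: Point A→Point B = (-532, 223, 52), Point A→Point C = (-693, -154, 426).
Normal n = (Point A→Point B) × (Point A→Point C) = (103006, 190596, 236467).
So ∂z/∂x = −n_x/n_z = −0.43560 and ∂z/∂y = −n_y/n_z = −0.80602.
Gradient magnitude |∇z| = √(a² + b²) = √(0.18975 + 0.64966) = 0.91619.
True dip = arctan(0.91619) = 42.50°, dipping toward NNE (azimuth ≈ 028°).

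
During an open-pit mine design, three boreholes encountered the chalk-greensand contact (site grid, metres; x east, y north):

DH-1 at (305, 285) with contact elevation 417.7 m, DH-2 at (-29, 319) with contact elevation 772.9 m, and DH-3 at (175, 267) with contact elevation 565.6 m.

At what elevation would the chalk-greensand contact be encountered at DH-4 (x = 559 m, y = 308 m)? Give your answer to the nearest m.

Two edge vectors: DH-1→DH-2 = (-334, 34, 355.2), DH-1→DH-3 = (-130, -18, 147.9).
Normal n = (DH-1→DH-2) × (DH-1→DH-3) = (11422.2, 3222.6, 10432).
So ∂z/∂x = −n_x/n_z = −1.09492 and ∂z/∂y = −n_y/n_z = −0.30891.
Intercept c from DH-1: 417.7 + 333.95 + 88.04 = 839.69.
At (559, 308): z = −612.1 − 95.1 + 839.69 = 132.5 m.

132 m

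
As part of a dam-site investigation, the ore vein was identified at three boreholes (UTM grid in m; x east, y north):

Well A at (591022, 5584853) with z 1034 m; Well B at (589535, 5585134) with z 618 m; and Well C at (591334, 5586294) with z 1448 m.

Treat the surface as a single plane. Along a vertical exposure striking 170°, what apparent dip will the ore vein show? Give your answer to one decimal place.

9.0°

Let the plane be z = a·x + b·y + c.
Well B−Well A: −1487a + 281b = −416;  Well C−Well A: 312a + 1441b = 414.
Solving gives a = 0.32092, b = 0.21782.
Unit vector along 170° is (sin 170°, cos 170°) = (0.1736, -0.9848).
Slope in that direction = a·(0.1736) + b·(-0.9848) = −0.15878.
Apparent dip = arctan|0.15878| = 9.0° (true dip is 21.2°, so apparent ≤ true as expected).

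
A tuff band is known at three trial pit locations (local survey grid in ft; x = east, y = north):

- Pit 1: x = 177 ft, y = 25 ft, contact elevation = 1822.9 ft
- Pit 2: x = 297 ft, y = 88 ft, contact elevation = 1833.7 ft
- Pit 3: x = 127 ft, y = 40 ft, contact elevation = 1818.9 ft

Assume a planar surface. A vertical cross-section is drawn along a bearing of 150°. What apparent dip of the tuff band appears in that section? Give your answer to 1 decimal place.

1.8°

Two edge vectors: Pit 1→Pit 2 = (120, 63, 10.8), Pit 1→Pit 3 = (-50, 15, -4).
Normal n = (Pit 1→Pit 2) × (Pit 1→Pit 3) = (-414, -60, 4950).
So ∂z/∂x = −n_x/n_z = 0.08364 and ∂z/∂y = −n_y/n_z = 0.01212.
Unit vector along 150° is (sin 150°, cos 150°) = (0.5000, -0.8660).
Slope in that direction = a·(0.5000) + b·(-0.8660) = 0.03132.
Apparent dip = arctan|0.03132| = 1.8° (true dip is 4.8°, so apparent ≤ true as expected).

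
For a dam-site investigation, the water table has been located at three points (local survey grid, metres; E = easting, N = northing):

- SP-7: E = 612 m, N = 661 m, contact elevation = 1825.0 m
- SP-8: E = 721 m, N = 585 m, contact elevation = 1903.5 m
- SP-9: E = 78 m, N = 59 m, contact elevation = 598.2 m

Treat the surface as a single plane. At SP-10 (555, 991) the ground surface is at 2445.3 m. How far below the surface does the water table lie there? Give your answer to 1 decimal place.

Two edge vectors: SP-7→SP-8 = (109, -76, 78.5), SP-7→SP-9 = (-534, -602, -1226.8).
Normal n = (SP-7→SP-8) × (SP-7→SP-9) = (140493.8, 91802.2, -106202).
So ∂z/∂E = −n_x/n_z = 1.32289 and ∂z/∂N = −n_y/n_z = 0.86441.
Intercept c from SP-7: 1825 − 809.61 − 571.38 = 444.01.
At (555, 991): z_contact = 734.21 + 856.63 + 444.01 = 2034.85 m.
Depth below ground = 2445.3 − 2034.85 = 410.4 m.

410.4 m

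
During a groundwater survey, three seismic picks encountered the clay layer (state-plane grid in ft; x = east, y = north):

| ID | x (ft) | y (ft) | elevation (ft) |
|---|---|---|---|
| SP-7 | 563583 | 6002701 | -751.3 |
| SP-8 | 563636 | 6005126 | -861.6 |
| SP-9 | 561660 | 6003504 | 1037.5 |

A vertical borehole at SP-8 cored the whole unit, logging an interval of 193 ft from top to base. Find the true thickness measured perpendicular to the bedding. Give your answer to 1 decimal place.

Let the plane be z = a·x + b·y + c.
SP-8−SP-7: 53a + 2425b = −110.3;  SP-9−SP-7: −1923a + 803b = 1788.8.
Solving gives a = −0.94062, b = −0.02493.
|∇z| = √(a²+b²) = 0.94095, so dip δ = arctan(0.94095) = 43.26°.
True thickness = vertical thickness × cos δ = 193 × cos 43.26° = 140.6 ft.

140.6 ft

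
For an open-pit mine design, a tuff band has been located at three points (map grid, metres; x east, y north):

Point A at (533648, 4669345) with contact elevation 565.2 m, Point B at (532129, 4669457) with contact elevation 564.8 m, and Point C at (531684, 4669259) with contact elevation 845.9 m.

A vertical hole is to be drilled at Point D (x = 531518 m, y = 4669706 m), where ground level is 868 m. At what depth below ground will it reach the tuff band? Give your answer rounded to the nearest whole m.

552 m

Let the plane be z = a·x + b·y + c.
Point B−Point A: −1519a + 112b = −0.4;  Point C−Point A: −1964a − 86b = 280.7.
Solving gives a = −0.08957165, b = −1.21838695.
Then c = 565.2 − a·533648 − b·4669345 = 5737433.93.
At (531518, 4669706): z_contact = −47608.9 − 5689508.8 + 5737433.93 = 316.1 m.
Depth below ground = 868 − 316.1 = 552 m.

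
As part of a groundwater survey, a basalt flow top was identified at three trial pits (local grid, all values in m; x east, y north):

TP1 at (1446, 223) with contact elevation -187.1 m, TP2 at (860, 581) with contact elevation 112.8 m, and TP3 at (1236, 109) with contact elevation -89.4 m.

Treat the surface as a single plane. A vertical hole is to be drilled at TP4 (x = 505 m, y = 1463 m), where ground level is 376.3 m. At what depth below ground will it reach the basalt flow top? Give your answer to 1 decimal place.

55.0 m

Let the plane be z = a·x + b·y + c.
TP2−TP1: −586a + 358b = 299.9;  TP3−TP1: −210a − 114b = 97.7.
Solving gives a = −0.487134, b = 0.040334.
Then c = -187.1 − a·1446 − b·223 = 508.30.
At (505, 1463): z_contact = −246.00 + 59.01 + 508.30 = 321.31 m.
Depth below ground = 376.3 − 321.31 = 55.0 m.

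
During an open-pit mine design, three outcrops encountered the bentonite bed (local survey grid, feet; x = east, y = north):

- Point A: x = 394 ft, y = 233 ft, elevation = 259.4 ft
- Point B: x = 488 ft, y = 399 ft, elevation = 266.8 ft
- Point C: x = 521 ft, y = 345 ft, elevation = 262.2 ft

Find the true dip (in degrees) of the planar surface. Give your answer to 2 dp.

Two edge vectors: Point A→Point B = (94, 166, 7.4), Point A→Point C = (127, 112, 2.8).
Normal n = (Point A→Point B) × (Point A→Point C) = (-364, 676.6, -10554).
So ∂z/∂x = −n_x/n_z = −0.03449 and ∂z/∂y = −n_y/n_z = 0.06411.
Gradient magnitude |∇z| = √(a² + b²) = √(0.00119 + 0.00411) = 0.07280.
True dip = arctan(0.07280) = 4.16°, dipping toward SSE (azimuth ≈ 152°).

4.16°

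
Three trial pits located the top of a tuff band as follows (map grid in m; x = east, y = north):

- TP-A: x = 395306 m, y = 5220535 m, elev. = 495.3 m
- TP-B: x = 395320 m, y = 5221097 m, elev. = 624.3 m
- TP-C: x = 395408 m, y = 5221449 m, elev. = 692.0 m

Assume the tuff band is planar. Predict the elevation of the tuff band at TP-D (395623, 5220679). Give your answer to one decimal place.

Two edge vectors: TP-A→TP-B = (14, 562, 129), TP-A→TP-C = (102, 914, 196.7).
Normal n = (TP-A→TP-B) × (TP-A→TP-C) = (-7360.6, 10404.2, -44528).
So ∂z/∂x = −n_x/n_z = −0.165302731 and ∂z/∂y = −n_y/n_z = 0.233655228.
Intercept c from TP-A: 495.3 + 65345.16 − 1219805.30 = −1153964.84.
At (395623, 5220679): z = −65397.6 + 1219838.9 − 1153964.84 = 476.5 m.

476.5 m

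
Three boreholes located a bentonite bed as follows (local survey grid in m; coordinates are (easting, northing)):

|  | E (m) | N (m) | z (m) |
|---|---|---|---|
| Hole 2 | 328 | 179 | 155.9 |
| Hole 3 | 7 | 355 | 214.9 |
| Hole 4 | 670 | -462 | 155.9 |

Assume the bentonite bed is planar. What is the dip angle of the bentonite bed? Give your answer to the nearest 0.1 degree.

16.4°

Two edge vectors: Hole 2→Hole 3 = (-321, 176, 59), Hole 2→Hole 4 = (342, -641, 0).
Normal n = (Hole 2→Hole 3) × (Hole 2→Hole 4) = (37819, 20178, 145569).
So ∂z/∂E = −n_x/n_z = −0.25980 and ∂z/∂N = −n_y/n_z = −0.13861.
Gradient magnitude |∇z| = √(a² + b²) = √(0.06750 + 0.01921) = 0.29447.
True dip = arctan(0.29447) = 16.4°, dipping toward ENE (azimuth ≈ 062°).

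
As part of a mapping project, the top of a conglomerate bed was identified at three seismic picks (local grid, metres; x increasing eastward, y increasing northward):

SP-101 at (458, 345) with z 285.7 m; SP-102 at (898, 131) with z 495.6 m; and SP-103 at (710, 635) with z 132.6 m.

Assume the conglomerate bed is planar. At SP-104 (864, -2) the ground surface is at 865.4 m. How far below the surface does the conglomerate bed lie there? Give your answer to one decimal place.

287.0 m

Let the plane be z = a·x + b·y + c.
SP-102−SP-101: 440a − 214b = 209.9;  SP-103−SP-101: 252a + 290b = −153.1.
Solving gives a = 0.15484, b = −0.66248.
Then c = 285.7 − a·458 − b·345 = 443.34.
At (864, -2): z_contact = 133.78 + 1.32 + 443.34 = 578.45 m.
Depth below ground = 865.4 − 578.45 = 287.0 m.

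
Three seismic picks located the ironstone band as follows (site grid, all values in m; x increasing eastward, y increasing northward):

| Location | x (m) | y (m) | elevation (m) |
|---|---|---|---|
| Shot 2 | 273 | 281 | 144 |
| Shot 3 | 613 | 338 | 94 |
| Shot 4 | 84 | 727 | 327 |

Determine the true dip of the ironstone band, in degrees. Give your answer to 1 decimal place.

Two edge vectors: Shot 2→Shot 3 = (340, 57, -50), Shot 2→Shot 4 = (-189, 446, 183).
Normal n = (Shot 2→Shot 3) × (Shot 2→Shot 4) = (32731, -52770, 162413).
So ∂z/∂x = −n_x/n_z = −0.20153 and ∂z/∂y = −n_y/n_z = 0.32491.
Gradient magnitude |∇z| = √(a² + b²) = √(0.04061 + 0.10557) = 0.38234.
True dip = arctan(0.38234) = 20.9°, dipping toward SSE (azimuth ≈ 148°).

20.9°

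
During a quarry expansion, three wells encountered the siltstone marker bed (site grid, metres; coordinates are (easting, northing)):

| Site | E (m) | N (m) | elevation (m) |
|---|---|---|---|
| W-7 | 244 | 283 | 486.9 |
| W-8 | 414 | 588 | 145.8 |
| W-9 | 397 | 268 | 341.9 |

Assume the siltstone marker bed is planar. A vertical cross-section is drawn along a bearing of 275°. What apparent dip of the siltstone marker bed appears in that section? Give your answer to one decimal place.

43.5°

Two edge vectors: W-7→W-8 = (170, 305, -341.1), W-7→W-9 = (153, -15, -145).
Normal n = (W-7→W-8) × (W-7→W-9) = (-49341.5, -27538.3, -49215).
So ∂z/∂E = −n_x/n_z = −1.00257 and ∂z/∂N = −n_y/n_z = −0.55955.
Unit vector along 275° is (sin 275°, cos 275°) = (-0.9962, 0.0872).
Slope in that direction = a·(-0.9962) + b·(0.0872) = 0.94999.
Apparent dip = arctan|0.94999| = 43.5° (true dip is 48.9°, so apparent ≤ true as expected).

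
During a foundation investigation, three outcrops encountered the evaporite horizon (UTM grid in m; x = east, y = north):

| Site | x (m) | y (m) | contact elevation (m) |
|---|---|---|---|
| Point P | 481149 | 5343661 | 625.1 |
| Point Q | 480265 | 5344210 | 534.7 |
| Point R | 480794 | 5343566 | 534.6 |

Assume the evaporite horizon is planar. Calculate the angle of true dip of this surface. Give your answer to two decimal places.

15.14°

Two edge vectors: Point P→Point Q = (-884, 549, -90.4), Point P→Point R = (-355, -95, -90.5).
Normal n = (Point P→Point Q) × (Point P→Point R) = (-58272.5, -47910, 278875).
So ∂z/∂x = −n_x/n_z = 0.20896 and ∂z/∂y = −n_y/n_z = 0.17180.
Gradient magnitude |∇z| = √(a² + b²) = √(0.04366 + 0.02951) = 0.27051.
True dip = arctan(0.27051) = 15.14°, dipping toward SW (azimuth ≈ 231°).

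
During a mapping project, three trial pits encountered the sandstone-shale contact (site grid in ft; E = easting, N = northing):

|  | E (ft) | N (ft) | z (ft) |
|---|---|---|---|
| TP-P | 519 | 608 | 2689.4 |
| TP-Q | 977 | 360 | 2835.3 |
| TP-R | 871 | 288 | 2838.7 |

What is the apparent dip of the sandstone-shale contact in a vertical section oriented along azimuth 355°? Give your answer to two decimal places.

Let the plane be z = a·E + b·N + c.
TP-Q−TP-P: 458a − 248b = 145.9;  TP-R−TP-P: 352a − 320b = 149.3.
Solving gives a = 0.16303, b = −0.28723.
Unit vector along 355° is (sin 355°, cos 355°) = (-0.0872, 0.9962).
Slope in that direction = a·(-0.0872) + b·(0.9962) = −0.30035.
Apparent dip = arctan|0.30035| = 16.72° (true dip is 18.3°, so apparent ≤ true as expected).

16.72°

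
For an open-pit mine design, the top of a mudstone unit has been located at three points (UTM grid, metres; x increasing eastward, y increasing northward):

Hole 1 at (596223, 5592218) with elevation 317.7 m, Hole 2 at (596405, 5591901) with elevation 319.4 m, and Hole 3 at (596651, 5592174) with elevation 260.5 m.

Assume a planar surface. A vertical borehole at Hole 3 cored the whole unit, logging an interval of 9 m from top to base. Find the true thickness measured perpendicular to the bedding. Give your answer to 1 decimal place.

8.9 m

Let the plane be z = a·x + b·y + c.
Hole 2−Hole 1: 182a − 317b = 1.7;  Hole 3−Hole 1: 428a − 44b = −57.2.
Solving gives a = −0.14261, b = −0.08724.
|∇z| = √(a²+b²) = 0.16718, so dip δ = arctan(0.16718) = 9.49°.
True thickness = vertical thickness × cos δ = 9 × cos 9.49° = 8.9 m.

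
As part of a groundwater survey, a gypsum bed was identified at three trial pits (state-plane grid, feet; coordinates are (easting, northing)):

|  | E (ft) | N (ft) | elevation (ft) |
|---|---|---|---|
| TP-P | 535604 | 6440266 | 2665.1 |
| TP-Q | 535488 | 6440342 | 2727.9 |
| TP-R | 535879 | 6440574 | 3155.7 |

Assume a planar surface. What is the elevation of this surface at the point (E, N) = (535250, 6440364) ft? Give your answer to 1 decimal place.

Let the plane be z = a·E + b·N + c.
TP-Q−TP-P: −116a + 76b = 62.8;  TP-R−TP-P: 275a + 308b = 490.6.
Solving gives a = 0.316860917, b = 1.309945610.
Then c = 2665.1 − a·535604 − b·6440266 = −8603445.05.
At (535250, 6440364): z = 169599.8 + 8436526.5 − 8603445.05 = 2681.3 ft.

2681.3 ft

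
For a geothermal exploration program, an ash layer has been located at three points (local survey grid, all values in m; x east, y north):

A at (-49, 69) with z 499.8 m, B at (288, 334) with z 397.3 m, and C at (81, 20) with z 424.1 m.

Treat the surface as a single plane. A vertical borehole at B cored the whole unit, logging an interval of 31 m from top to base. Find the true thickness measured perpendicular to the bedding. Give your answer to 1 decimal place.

Two edge vectors: A→B = (337, 265, -102.5), A→C = (130, -49, -75.7).
Normal n = (A→B) × (A→C) = (-25083, 12185.9, -50963).
So ∂z/∂x = −n_x/n_z = −0.49218 and ∂z/∂y = −n_y/n_z = 0.23911.
|∇z| = √(a²+b²) = 0.54719, so dip δ = arctan(0.54719) = 28.69°.
True thickness = vertical thickness × cos δ = 31 × cos 28.69° = 27.2 m.

27.2 m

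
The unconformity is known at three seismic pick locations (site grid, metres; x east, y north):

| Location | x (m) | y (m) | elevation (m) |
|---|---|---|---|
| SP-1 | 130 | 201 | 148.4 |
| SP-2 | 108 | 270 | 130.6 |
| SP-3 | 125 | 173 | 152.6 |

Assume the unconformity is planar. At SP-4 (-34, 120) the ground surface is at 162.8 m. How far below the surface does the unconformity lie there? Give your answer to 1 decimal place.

34.7 m

Two edge vectors: SP-1→SP-2 = (-22, 69, -17.8), SP-1→SP-3 = (-5, -28, 4.2).
Normal n = (SP-1→SP-2) × (SP-1→SP-3) = (-208.6, 181.4, 961).
So ∂z/∂x = −n_x/n_z = 0.21707 and ∂z/∂y = −n_y/n_z = −0.18876.
Intercept c from SP-1: 148.4 − 28.22 + 37.94 = 158.12.
At (-34, 120): z_contact = −7.38 − 22.65 + 158.12 = 128.09 m.
Depth below ground = 162.8 − 128.09 = 34.7 m.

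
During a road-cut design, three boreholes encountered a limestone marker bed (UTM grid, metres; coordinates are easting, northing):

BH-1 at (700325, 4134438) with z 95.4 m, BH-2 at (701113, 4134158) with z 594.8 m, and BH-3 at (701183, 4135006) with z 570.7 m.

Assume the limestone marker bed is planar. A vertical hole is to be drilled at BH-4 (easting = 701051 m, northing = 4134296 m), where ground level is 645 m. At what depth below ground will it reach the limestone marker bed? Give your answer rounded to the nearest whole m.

Two edge vectors: BH-1→BH-2 = (788, -280, 499.4), BH-1→BH-3 = (858, 568, 475.3).
Normal n = (BH-1→BH-2) × (BH-1→BH-3) = (-416743.2, 53948.8, 687824).
So ∂z/∂easting = −n_x/n_z = 0.60588639 and ∂z/∂northing = −n_y/n_z = −0.07843402.
Intercept c from BH-1: 95.4 − 424317.39 + 324280.58 = −99941.40.
At (701051, 4134296): z_contact = 424757.3 − 324269.4 − 99941.40 = 546.4 m.
Depth below ground = 645 − 546.4 = 99 m.

99 m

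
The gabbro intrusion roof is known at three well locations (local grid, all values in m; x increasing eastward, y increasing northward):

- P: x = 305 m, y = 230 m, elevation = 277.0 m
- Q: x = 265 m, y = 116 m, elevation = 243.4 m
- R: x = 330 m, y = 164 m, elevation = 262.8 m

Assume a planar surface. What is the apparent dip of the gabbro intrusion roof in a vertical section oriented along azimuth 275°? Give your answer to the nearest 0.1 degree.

4.9°

Let the plane be z = a·x + b·y + c.
Q−P: −40a − 114b = −33.6;  R−P: 25a − 66b = −14.2.
Solving gives a = 0.10907, b = 0.25647.
Unit vector along 275° is (sin 275°, cos 275°) = (-0.9962, 0.0872).
Slope in that direction = a·(-0.9962) + b·(0.0872) = −0.08630.
Apparent dip = arctan|0.08630| = 4.9° (true dip is 15.6°, so apparent ≤ true as expected).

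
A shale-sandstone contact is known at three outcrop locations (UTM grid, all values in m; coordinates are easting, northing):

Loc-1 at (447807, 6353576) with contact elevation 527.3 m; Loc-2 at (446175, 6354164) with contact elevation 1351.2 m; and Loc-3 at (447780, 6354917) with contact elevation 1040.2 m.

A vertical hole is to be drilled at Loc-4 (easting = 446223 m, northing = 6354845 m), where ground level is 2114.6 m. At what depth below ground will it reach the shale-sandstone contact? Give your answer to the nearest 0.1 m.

Two edge vectors: Loc-1→Loc-2 = (-1632, 588, 823.9), Loc-1→Loc-3 = (-27, 1341, 512.9).
Normal n = (Loc-1→Loc-2) × (Loc-1→Loc-3) = (-803264.7, 814807.5, -2172636).
So ∂z/∂easting = −n_x/n_z = −0.369718950 and ∂z/∂northing = −n_y/n_z = 0.375031759.
Intercept c from Loc-1: 527.3 + 165562.73 − 2382792.78 = −2216702.75.
At (446223, 6354845): z_contact = −164977.10 + 2383268.70 − 2216702.75 = 1588.85 m.
Depth below ground = 2114.6 − 1588.85 = 525.7 m.

525.7 m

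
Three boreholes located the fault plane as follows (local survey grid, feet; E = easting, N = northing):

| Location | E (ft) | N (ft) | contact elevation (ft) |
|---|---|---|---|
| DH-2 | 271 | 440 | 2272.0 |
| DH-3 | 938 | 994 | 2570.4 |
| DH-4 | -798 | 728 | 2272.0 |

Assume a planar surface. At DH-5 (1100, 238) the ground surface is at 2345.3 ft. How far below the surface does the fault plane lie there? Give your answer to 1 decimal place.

64.6 ft

Two edge vectors: DH-2→DH-3 = (667, 554, 298.4), DH-2→DH-4 = (-1069, 288, 0).
Normal n = (DH-2→DH-3) × (DH-2→DH-4) = (-85939.2, -318989.6, 784322).
So ∂z/∂E = −n_x/n_z = 0.109571 and ∂z/∂N = −n_y/n_z = 0.406707.
Intercept c from DH-2: 2272 − 29.69 − 178.95 = 2063.35.
At (1100, 238): z_contact = 120.53 + 96.80 + 2063.35 = 2280.68 ft.
Depth below ground = 2345.3 − 2280.68 = 64.6 ft.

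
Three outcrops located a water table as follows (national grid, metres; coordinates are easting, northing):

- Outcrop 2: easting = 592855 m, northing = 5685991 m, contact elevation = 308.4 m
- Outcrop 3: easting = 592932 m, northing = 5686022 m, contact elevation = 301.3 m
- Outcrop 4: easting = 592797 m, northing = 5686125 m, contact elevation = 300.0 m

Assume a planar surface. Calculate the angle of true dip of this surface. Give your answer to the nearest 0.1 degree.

6.0°

Two edge vectors: Outcrop 2→Outcrop 3 = (77, 31, -7.1), Outcrop 2→Outcrop 4 = (-58, 134, -8.4).
Normal n = (Outcrop 2→Outcrop 3) × (Outcrop 2→Outcrop 4) = (691, 1058.6, 12116).
So ∂z/∂easting = −n_x/n_z = −0.05703 and ∂z/∂northing = −n_y/n_z = −0.08737.
Gradient magnitude |∇z| = √(a² + b²) = √(0.00325 + 0.00763) = 0.10434.
True dip = arctan(0.10434) = 6.0°, dipping toward NNE (azimuth ≈ 033°).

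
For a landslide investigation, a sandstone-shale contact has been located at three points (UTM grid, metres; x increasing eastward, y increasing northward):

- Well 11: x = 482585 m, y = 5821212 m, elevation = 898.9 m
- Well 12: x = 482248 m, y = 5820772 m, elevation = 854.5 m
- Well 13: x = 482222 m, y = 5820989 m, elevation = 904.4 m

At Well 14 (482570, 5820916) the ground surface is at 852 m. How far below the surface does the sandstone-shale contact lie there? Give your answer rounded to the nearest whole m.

14 m

Two edge vectors: Well 11→Well 12 = (-337, -440, -44.4), Well 11→Well 13 = (-363, -223, 5.5).
Normal n = (Well 11→Well 12) × (Well 11→Well 13) = (-12321.2, 17970.7, -84569).
So ∂z/∂x = −n_x/n_z = −0.14569405 and ∂z/∂y = −n_y/n_z = 0.21249749.
Intercept c from Well 11: 898.9 + 70309.76 − 1236992.92 = −1165784.26.
At (482570, 5820916): z_contact = −70307.6 + 1236930.0 − 1165784.26 = 838.2 m.
Depth below ground = 852 − 838.2 = 14 m.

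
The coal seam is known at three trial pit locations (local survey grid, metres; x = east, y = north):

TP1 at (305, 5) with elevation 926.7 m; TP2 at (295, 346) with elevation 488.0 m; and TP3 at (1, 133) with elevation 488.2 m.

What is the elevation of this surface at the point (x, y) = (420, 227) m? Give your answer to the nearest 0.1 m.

751.9 m

Let the plane be z = a·x + b·y + c.
TP2−TP1: −10a + 341b = −438.7;  TP3−TP1: −304a + 128b = −438.5.
Solving gives a = 0.91201, b = −1.25977.
Then c = 926.7 − a·305 − b·5 = 654.84.
At (420, 227): z = 383.0 − 286.0 + 654.84 = 751.9 m.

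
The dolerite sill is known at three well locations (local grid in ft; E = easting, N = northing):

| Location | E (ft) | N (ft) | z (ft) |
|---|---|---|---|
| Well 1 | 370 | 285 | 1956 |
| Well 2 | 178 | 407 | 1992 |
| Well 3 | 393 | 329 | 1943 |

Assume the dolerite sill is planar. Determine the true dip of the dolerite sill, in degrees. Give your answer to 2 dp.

Two edge vectors: Well 1→Well 2 = (-192, 122, 36), Well 1→Well 3 = (23, 44, -13).
Normal n = (Well 1→Well 2) × (Well 1→Well 3) = (-3170, -1668, -11254).
So ∂z/∂E = −n_x/n_z = −0.28168 and ∂z/∂N = −n_y/n_z = −0.14821.
Gradient magnitude |∇z| = √(a² + b²) = √(0.07934 + 0.02197) = 0.31829.
True dip = arctan(0.31829) = 17.66°, dipping toward ENE (azimuth ≈ 062°).

17.66°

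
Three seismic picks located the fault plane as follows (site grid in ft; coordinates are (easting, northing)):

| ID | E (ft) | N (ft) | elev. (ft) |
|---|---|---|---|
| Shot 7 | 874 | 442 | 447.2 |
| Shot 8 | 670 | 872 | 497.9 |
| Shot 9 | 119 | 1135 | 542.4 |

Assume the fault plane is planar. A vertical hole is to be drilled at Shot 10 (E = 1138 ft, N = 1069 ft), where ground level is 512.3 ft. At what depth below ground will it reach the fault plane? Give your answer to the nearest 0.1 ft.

8.9 ft

Two edge vectors: Shot 7→Shot 8 = (-204, 430, 50.7), Shot 7→Shot 9 = (-755, 693, 95.2).
Normal n = (Shot 7→Shot 8) × (Shot 7→Shot 9) = (5800.9, -18857.7, 183278).
So ∂z/∂E = −n_x/n_z = −0.031651 and ∂z/∂N = −n_y/n_z = 0.102891.
Intercept c from Shot 7: 447.2 + 27.66 − 45.48 = 429.38.
At (1138, 1069): z_contact = −36.02 + 109.99 + 429.38 = 503.36 ft.
Depth below ground = 512.3 − 503.36 = 8.9 ft.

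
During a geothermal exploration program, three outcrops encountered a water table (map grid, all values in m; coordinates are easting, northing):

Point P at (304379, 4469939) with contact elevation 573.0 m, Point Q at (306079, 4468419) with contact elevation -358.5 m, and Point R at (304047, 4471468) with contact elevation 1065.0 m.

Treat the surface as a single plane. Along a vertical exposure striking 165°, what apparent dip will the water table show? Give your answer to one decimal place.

Two edge vectors: Point P→Point Q = (1700, -1520, -931.5), Point P→Point R = (-332, 1529, 492).
Normal n = (Point P→Point Q) × (Point P→Point R) = (676423.5, -527142, 2094660).
So ∂z/∂easting = −n_x/n_z = −0.32293 and ∂z/∂northing = −n_y/n_z = 0.25166.
Unit vector along 165° is (sin 165°, cos 165°) = (0.2588, -0.9659).
Slope in that direction = a·(0.2588) + b·(-0.9659) = −0.32666.
Apparent dip = arctan|0.32666| = 18.1° (true dip is 22.3°, so apparent ≤ true as expected).

18.1°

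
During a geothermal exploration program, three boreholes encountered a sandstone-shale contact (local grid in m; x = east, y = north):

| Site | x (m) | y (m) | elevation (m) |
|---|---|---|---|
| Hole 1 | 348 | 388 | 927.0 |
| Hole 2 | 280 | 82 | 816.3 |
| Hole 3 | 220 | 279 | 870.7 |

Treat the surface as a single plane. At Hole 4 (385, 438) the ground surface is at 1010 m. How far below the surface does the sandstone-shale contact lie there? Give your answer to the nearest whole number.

Two edge vectors: Hole 1→Hole 2 = (-68, -306, -110.7), Hole 1→Hole 3 = (-128, -109, -56.3).
Normal n = (Hole 1→Hole 2) × (Hole 1→Hole 3) = (5161.5, 10341.2, -31756).
So ∂z/∂x = −n_x/n_z = 0.16254 and ∂z/∂y = −n_y/n_z = 0.32565.
Intercept c from Hole 1: 927 − 56.56 − 126.35 = 744.09.
At (385, 438): z_contact = 62.6 + 142.6 + 744.09 = 949.3 m.
Depth below ground = 1010 − 949.3 = 61 m.

61 m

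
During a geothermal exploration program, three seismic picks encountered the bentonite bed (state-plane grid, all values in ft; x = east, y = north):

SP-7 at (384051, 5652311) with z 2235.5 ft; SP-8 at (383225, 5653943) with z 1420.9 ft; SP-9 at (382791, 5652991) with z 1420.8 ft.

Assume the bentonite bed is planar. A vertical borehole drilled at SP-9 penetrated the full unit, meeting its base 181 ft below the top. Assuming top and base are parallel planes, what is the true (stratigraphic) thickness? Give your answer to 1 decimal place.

157.2 ft

Let the plane be z = a·x + b·y + c.
SP-8−SP-7: −826a + 1632b = −814.6;  SP-9−SP-7: −1260a + 680b = −814.7.
Solving gives a = 0.51896, b = −0.23648.
|∇z| = √(a²+b²) = 0.57030, so dip δ = arctan(0.57030) = 29.70°.
True thickness = vertical thickness × cos δ = 181 × cos 29.70° = 157.2 ft.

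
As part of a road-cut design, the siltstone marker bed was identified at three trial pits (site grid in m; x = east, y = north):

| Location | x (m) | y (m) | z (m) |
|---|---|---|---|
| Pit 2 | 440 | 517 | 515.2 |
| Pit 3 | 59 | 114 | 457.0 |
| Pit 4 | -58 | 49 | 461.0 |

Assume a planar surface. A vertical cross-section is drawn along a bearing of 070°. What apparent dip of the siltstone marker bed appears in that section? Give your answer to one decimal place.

Two edge vectors: Pit 2→Pit 3 = (-381, -403, -58.2), Pit 2→Pit 4 = (-498, -468, -54.2).
Normal n = (Pit 2→Pit 3) × (Pit 2→Pit 4) = (-5395, 8333.4, -22386).
So ∂z/∂x = −n_x/n_z = −0.24100 and ∂z/∂y = −n_y/n_z = 0.37226.
Unit vector along 070° is (sin 70°, cos 70°) = (0.9397, 0.3420).
Slope in that direction = a·(0.9397) + b·(0.3420) = −0.09914.
Apparent dip = arctan|0.09914| = 5.7° (true dip is 23.9°, so apparent ≤ true as expected).

5.7°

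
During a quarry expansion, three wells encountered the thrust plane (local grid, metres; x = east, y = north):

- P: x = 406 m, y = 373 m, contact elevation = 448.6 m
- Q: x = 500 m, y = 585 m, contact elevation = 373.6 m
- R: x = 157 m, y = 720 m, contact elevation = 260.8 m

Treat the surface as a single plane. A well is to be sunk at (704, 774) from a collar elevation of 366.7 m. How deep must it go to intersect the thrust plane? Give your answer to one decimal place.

40.6 m

Two edge vectors: P→Q = (94, 212, -75), P→R = (-249, 347, -187.8).
Normal n = (P→Q) × (P→R) = (-13788.6, 36328.2, 85406).
So ∂z/∂x = −n_x/n_z = 0.16145 and ∂z/∂y = −n_y/n_z = −0.42536.
Intercept c from P: 448.6 − 65.55 + 158.66 = 541.71.
At (704, 774): z_contact = 113.66 − 329.23 + 541.71 = 326.14 m.
Depth below ground = 366.7 − 326.14 = 40.6 m.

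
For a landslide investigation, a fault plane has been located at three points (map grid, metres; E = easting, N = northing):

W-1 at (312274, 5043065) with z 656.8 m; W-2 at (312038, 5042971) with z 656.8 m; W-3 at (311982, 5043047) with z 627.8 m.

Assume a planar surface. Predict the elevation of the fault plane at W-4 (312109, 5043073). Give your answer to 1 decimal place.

Let the plane be z = a·E + b·N + c.
W-2−W-1: −236a − 94b = 0;  W-3−W-1: −292a − 18b = −29.
Solving gives a = 0.117500000, b = −0.295000000.
Then c = 656.8 − a·312274 − b·5043065 = 1451668.78.
At (312109, 5043073): z = 36672.8 − 1487706.5 + 1451668.78 = 635.1 m.

635.1 m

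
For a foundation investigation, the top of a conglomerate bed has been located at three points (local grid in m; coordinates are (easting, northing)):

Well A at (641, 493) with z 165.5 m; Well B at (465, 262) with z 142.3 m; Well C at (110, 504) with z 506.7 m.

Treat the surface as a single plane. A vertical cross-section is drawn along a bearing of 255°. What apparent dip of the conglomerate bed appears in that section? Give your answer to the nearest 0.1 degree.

Let the plane be z = a·E + b·N + c.
Well B−Well A: −176a − 231b = −23.2;  Well C−Well A: −531a + 11b = 341.2.
Solving gives a = −0.63053, b = 0.58084.
Unit vector along 255° is (sin 255°, cos 255°) = (-0.9659, -0.2588).
Slope in that direction = a·(-0.9659) + b·(-0.2588) = 0.45871.
Apparent dip = arctan|0.45871| = 24.6° (true dip is 40.6°, so apparent ≤ true as expected).

24.6°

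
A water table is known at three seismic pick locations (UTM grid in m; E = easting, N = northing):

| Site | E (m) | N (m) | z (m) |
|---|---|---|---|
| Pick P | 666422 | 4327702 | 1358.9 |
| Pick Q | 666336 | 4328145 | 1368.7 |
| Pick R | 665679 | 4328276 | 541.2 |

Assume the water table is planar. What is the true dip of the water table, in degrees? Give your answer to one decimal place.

53.3°

Let the plane be z = a·E + b·N + c.
Pick Q−Pick P: −86a + 443b = 9.8;  Pick R−Pick P: −743a + 574b = −817.7.
Solving gives a = 1.31482, b = 0.27737.
Gradient magnitude |∇z| = √(a² + b²) = √(1.72875 + 0.07693) = 1.34376.
True dip = arctan(1.34376) = 53.3°, dipping toward WSW (azimuth ≈ 258°).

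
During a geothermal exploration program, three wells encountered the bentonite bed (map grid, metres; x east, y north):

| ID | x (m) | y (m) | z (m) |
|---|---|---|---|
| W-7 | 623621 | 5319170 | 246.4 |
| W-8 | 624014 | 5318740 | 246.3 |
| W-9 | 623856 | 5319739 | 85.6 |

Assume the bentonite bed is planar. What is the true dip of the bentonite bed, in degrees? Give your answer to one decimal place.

16.1°

Let the plane be z = a·x + b·y + c.
W-8−W-7: 393a − 430b = −0.1;  W-9−W-7: 235a + 569b = −160.8.
Solving gives a = −0.21314, b = −0.19457.
Gradient magnitude |∇z| = √(a² + b²) = √(0.04543 + 0.03786) = 0.28860.
True dip = arctan(0.28860) = 16.1°, dipping toward NE (azimuth ≈ 048°).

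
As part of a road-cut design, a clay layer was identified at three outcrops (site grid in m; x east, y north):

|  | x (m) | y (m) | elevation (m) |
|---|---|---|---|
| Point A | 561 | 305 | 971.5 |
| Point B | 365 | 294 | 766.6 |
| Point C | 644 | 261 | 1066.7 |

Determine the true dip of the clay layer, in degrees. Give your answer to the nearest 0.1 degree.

Let the plane be z = a·x + b·y + c.
Point B−Point A: −196a − 11b = −204.9;  Point C−Point A: 83a − 44b = 95.2.
Solving gives a = 1.05513, b = −0.17327.
Gradient magnitude |∇z| = √(a² + b²) = √(1.11330 + 0.03002) = 1.06927.
True dip = arctan(1.06927) = 46.9°, dipping toward W (azimuth ≈ 279°).

46.9°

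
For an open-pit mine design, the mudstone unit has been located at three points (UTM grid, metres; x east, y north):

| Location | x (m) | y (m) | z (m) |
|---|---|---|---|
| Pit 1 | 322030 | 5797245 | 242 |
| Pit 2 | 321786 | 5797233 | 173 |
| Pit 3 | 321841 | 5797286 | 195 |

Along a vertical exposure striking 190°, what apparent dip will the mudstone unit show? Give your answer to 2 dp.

Let the plane be z = a·x + b·y + c.
Pit 2−Pit 1: −244a − 12b = −69;  Pit 3−Pit 1: −189a + 41b = −47.
Solving gives a = 0.27648, b = 0.12818.
Unit vector along 190° is (sin 190°, cos 190°) = (-0.1736, -0.9848).
Slope in that direction = a·(-0.1736) + b·(-0.9848) = −0.17424.
Apparent dip = arctan|0.17424| = 9.88° (true dip is 16.9°, so apparent ≤ true as expected).

9.88°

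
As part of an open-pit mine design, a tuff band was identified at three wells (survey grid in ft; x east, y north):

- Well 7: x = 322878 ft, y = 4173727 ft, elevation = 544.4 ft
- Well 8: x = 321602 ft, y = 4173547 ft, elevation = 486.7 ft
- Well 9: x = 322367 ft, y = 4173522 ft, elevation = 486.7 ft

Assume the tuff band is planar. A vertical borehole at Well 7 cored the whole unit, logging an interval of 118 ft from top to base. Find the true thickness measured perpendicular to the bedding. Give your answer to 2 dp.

114.19 ft

Two edge vectors: Well 7→Well 8 = (-1276, -180, -57.7), Well 7→Well 9 = (-511, -205, -57.7).
Normal n = (Well 7→Well 8) × (Well 7→Well 9) = (-1442.5, -44140.5, 169600).
So ∂z/∂x = −n_x/n_z = 0.00851 and ∂z/∂y = −n_y/n_z = 0.26026.
|∇z| = √(a²+b²) = 0.26040, so dip δ = arctan(0.26040) = 14.60°.
True thickness = vertical thickness × cos δ = 118 × cos 14.60° = 114.19 ft.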